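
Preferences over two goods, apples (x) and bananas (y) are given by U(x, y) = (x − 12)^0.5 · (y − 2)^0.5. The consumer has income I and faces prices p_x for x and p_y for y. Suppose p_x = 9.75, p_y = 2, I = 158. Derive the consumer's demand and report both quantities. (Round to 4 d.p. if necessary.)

x* = 13.8974, y* = 11.25

MRS = (y−2)/(x−12). Tangency with p_x/p_y gives y−2 = (p_x/p_y)·(x−12).
After buying the subsistence bundle (12, 2), a share 0.5 of the remaining income goes to x: x* = 12 + 0.5·(I − 12p_x − 2p_y)/p_x.
Discretionary income = 158 − 12·9.75 − 2·2 = 37; x* = 12 + 0.5·37/9.75 = 13.8974; y* = 2 + 0.5·37/2 = 11.25.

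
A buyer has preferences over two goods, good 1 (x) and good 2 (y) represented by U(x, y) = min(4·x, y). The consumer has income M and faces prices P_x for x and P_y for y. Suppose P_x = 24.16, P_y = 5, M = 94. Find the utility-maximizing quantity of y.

y* = 8.5145

With perfect complements, no substitution: consume in ratio x:y = 1:4.
Budget: P_x·x + P_y·4·x = M, so (P_x + 4·P_y)·x = M.
Demand: x*(P_x,P_y,M) = M/(P_x + 4·P_y), y* = 4·M/(P_x + 4·P_y).
Here 24.16 + 4·5 = 44.16, giving y* = 8.5145.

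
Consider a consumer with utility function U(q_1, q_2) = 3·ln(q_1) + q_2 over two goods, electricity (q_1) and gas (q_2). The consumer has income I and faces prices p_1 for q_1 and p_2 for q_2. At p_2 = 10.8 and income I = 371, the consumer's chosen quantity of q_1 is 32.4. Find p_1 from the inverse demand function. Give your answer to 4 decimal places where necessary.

MU_q_1 = 3/q_1, MU_q_2 = 1. Tangency: 3/q_1 = p_1/p_2.
So q_1*(p_1,p_2) = 3·p_2/p_1, independent of income; and q_2* = (I − 3·p_2)/p_2.
Set q_1* = 32.4 in the demand function and solve for p_1: p_1 = 1.

p_1 = 1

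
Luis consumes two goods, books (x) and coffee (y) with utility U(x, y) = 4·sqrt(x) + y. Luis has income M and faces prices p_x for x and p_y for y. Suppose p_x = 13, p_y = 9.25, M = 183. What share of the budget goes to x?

Set MRS = p_x/p_y: 2·x^(−1/2) = p_x/p_y.
Thus x* = (2·p_y/p_x)² — independent of M — with the rest of income spent on y.
Plugging in: x* = (2·9.25/13)² = 2.0251, y* = 16.9376.
Expenditure on x: 13·2.0251 = 26.3269; share = 0.1439.

share on x = 0.1439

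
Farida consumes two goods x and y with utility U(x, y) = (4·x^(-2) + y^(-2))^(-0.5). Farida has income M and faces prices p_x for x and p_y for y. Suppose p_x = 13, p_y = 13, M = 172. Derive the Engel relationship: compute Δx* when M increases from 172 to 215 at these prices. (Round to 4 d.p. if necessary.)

Δx* = 2.0293

From the CES first-order condition, 4·(y/x)^(3) = p_x/p_y.
Hence y/x = ((1/4)·p_x/p_y)^(1/(3)), i.e. raised to the 1/3 power.
Substitute y = (y/x)·x into the budget: x* = M/(p_x + p_y·(y/x)).
Numerically y/x = 0.629961, so x* = 172/(13 + 13·0.629961) = 8.1172.
At M' = 215: x* = 10.1465. Change: 10.1465 − 8.1172 = 2.0293.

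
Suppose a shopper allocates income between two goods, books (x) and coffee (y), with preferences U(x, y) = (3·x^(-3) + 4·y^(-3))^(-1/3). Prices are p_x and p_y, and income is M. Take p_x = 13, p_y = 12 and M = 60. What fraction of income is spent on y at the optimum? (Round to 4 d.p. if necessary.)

With the ratio pinned down, the budget gives x* = M/(p_x + p_y·(y/x)) and y* = (y/x)·x*.
Numerically y/x = 1.096289, so x* = 60/(13 + 12·1.096289) = 2.294 and y* = 1.096289·2.294 = 2.5149.
Expenditure on y: 12·2.5149 = 30.1783; share = 0.503.

share on y = 0.503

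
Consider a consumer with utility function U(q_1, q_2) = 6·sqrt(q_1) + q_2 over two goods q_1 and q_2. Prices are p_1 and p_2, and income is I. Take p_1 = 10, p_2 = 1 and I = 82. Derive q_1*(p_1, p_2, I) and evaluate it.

MU_q_1 = 3/√q_1, MU_q_2 = 1. Tangency: 3/√q_1 = p_1/p_2.
Thus q_1* = (3·p_2/p_1)² — independent of I — with the rest of income spent on q_2.
Plugging in: q_1* = (3·1/10)² = 0.09.

q_1* = 0.09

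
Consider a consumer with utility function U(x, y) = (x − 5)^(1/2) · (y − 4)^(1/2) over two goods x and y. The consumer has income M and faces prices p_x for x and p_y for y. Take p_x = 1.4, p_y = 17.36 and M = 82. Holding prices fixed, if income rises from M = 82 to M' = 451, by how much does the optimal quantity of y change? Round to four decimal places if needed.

This is Cobb-Douglas in (x−5, y−4): tangency gives 0.5·p_y·(y−4) = 0.5·p_x·(x−5).
Substituting into the budget: x* = 5 + 0.5·(M − 5·p_x − 4·p_y)/p_x, and y* = 4 + 0.5·(…)/p_y.
Discretionary income = 82 − 5·1.4 − 4·17.36 = 5.56; y* = 4 + 0.5·5.56/17.36 = 4.1601.
At M' = 451: y* = 14.788. Change: 14.788 − 4.1601 = 10.6279.

Δy* = 10.6279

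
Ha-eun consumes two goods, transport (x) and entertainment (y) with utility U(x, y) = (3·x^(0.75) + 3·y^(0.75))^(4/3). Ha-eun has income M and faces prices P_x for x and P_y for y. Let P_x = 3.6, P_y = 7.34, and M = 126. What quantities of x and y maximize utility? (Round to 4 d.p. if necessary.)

From the CES first-order condition, (y/x)^(0.25) = P_x/P_y.
Hence y/x = (P_x/P_y)^(1/(0.25)), i.e. raised to the 4 power.
Substitute y = (y/x)·x into the budget: x* = M/(P_x + P_y·(y/x)).
Numerically y/x = 0.057866, so x* = 126/(3.6 + 7.34·0.057866) = 31.3064 and y* = 0.057866·31.3064 = 1.8116.

x* = 31.3064, y* = 1.8116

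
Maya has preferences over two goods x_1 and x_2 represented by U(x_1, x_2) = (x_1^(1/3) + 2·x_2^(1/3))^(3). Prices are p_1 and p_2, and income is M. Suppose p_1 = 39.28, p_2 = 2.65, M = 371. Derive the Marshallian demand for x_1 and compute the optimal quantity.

x_1* = 0.7944

MU_x_1 ∝ x_1^(-2/3), MU_x_2 ∝ 2·x_2^(-2/3), so MRS = (1/2)·(x_2/x_1)^(2/3) = p_1/p_2.
Hence x_2/x_1 = (2·p_1/p_2)^(1/(2/3)), i.e. raised to the 1.5 power.
Substitute x_2 = (x_2/x_1)·x_1 into the budget: x_1* = M/(p_1 + p_2·(x_2/x_1)).
Numerically x_2/x_1 = 161.411102, so x_1* = 371/(39.28 + 2.65·161.411102) = 0.7944.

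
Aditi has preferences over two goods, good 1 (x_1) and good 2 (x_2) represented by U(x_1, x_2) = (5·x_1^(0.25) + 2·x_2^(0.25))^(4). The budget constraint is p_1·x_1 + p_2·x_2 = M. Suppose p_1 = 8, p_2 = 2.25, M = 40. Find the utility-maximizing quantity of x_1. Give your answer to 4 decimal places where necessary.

From the CES first-order condition, (5/2)·(x_2/x_1)^(0.75) = p_1/p_2.
Hence x_2/x_1 = ((2/5)·p_1/p_2)^(1/(0.75)), i.e. raised to the 4/3 power.
Substitute x_2 = (x_2/x_1)·x_1 into the budget: x_1* = M/(p_1 + p_2·(x_2/x_1)).
Numerically x_2/x_1 = 1.599398, so x_1* = 40/(8 + 2.25·1.599398) = 3.4487.

x_1* = 3.4487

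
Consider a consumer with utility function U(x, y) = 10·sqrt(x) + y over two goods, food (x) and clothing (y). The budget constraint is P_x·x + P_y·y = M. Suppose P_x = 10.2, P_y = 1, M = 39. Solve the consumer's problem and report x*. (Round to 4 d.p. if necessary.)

x* = 0.2403

Utility is quasi-linear in y; the FOC for x is 5/√x = P_x/P_y.
Thus x* = (5·P_y/P_x)² — independent of M — with the rest of income spent on y.
Plugging in: x* = (5·1/10.2)² = 0.2403.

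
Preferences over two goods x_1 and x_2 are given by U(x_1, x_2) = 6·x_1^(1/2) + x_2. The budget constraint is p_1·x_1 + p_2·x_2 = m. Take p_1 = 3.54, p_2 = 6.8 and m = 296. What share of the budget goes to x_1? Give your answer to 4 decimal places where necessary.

share on x_1 = 0.3972

MU_x_1 = 3/√x_1, MU_x_2 = 1. Tangency: 3/√x_1 = p_1/p_2.
Solve: √x_1 = 3·p_2/p_1, so x_1*(p_1,p_2) = (3·p_2/p_1)², and x_2* = (m − p_1·x_1*)/p_2.
Plugging in: x_1* = (3·6.8/3.54)² = 33.2088, x_2* = 26.2413.
Expenditure on x_1: 3.54·33.2088 = 117.5593; share = 0.3972.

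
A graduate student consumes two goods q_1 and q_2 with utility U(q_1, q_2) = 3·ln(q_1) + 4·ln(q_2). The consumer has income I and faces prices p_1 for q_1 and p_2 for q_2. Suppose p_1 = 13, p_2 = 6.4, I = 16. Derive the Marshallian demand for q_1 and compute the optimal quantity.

q_1* = 0.5275

Demand: q_1*(p_1,p_2,I) = 3/7·I/p_1 and q_2* = 4/7·I/p_2.
At p_1=13, p_2=6.4, I=16: q_1* = 3/7·16/13 = 0.5275.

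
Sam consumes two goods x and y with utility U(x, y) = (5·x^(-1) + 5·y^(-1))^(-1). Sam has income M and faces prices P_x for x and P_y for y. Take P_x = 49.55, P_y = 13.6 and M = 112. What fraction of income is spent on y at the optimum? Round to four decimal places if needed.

MRS = MU_x/MU_y = (y/x)^(2). Set equal to P_x/P_y.
Hence y/x = (P_x/P_y)^(1/(2)), i.e. raised to the 0.5 power.
With the ratio pinned down, the budget gives x* = M/(P_x + P_y·(y/x)) and y* = (y/x)·x*.
Numerically y/x = 1.908765, so x* = 112/(49.55 + 13.6·1.908765) = 1.4833 and y* = 1.908765·1.4833 = 2.8312.
Expenditure on y: 13.6·2.8312 = 38.5043; share = 0.3438.

share on y = 0.3438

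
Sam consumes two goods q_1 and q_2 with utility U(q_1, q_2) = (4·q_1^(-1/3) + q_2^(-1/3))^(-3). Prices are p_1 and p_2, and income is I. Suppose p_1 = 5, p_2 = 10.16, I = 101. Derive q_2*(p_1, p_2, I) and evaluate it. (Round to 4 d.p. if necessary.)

From the CES first-order condition, 4·(q_2/q_1)^(4/3) = p_1/p_2.
Hence q_2/q_1 = ((1/4)·p_1/p_2)^(1/(4/3)), i.e. raised to the 0.75 power.
With the ratio pinned down, the budget gives q_1* = I/(p_1 + p_2·(q_2/q_1)) and q_2* = (q_2/q_1)·q_1*.
Numerically q_2/q_1 = 0.207736, so q_1* = 101/(5 + 10.16·0.207736) = 14.2041 and q_2* = 0.207736·14.2041 = 2.9507.

q_2* = 2.9507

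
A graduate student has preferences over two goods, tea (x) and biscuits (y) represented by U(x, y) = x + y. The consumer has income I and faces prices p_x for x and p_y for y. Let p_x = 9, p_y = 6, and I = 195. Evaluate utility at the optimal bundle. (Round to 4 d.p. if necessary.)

y gives more utility per dollar, so spend all income on y: y* = I/p_y, x* = 0.
Numerically: x* = 0, y* = 32.5.
Utility at the optimum: U(0, 32.5) = 32.5.

V = 32.5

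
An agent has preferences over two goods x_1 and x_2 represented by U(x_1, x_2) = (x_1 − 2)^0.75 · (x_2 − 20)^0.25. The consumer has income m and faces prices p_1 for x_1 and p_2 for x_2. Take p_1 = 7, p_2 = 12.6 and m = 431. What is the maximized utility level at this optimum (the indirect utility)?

This is Cobb-Douglas in (x_1−2, x_2−20): tangency gives 0.75·p_2·(x_2−20) = 0.25·p_1·(x_1−2).
Substituting into the budget: x_1* = 2 + 0.75·(m − 2·p_1 − 20·p_2)/p_1, and x_2* = 20 + 0.25·(…)/p_2.
Discretionary income = 431 − 2·7 − 20·12.6 = 165; x_1* = 2 + 0.75·165/7 = 19.6786; x_2* = 20 + 0.25·165/12.6 = 23.2738.
Utility at the optimum: U(19.6786, 23.2738) = 11.5971.

V = 11.5971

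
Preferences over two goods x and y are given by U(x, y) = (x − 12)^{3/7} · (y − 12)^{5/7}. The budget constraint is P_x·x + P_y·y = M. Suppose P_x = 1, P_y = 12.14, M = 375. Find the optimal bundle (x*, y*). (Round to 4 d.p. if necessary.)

MRS = (3/5)·(y−12)/(x−12). Tangency with P_x/P_y gives y−12 = (5/3)·(P_x/P_y)·(x−12).
After buying the subsistence bundle (12, 12), a share 0.375 of the remaining income goes to x: x* = 12 + 0.375·(M − 12P_x − 12P_y)/P_x.
Discretionary income = 375 − 12·1 − 12·12.14 = 217.32; x* = 12 + 0.375·217.32/1 = 93.495; y* = 12 + 0.625·217.32/12.14 = 23.1882.

x* = 93.495, y* = 23.1882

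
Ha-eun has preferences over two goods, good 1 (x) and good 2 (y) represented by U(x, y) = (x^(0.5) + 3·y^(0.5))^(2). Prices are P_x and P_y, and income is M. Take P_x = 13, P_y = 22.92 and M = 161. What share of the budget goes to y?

share on y = 0.8362

From the CES first-order condition, (1/3)·(y/x)^(0.5) = P_x/P_y.
Hence y/x = (3·P_x/P_y)^(1/(0.5)), i.e. raised to the 2 power.
With the ratio pinned down, the budget gives x* = M/(P_x + P_y·(y/x)) and y* = (y/x)·x*.
Numerically y/x = 2.895343, so x* = 161/(13 + 22.92·2.895343) = 2.0287 and y* = 2.895343·2.0287 = 5.8738.
Expenditure on y: 22.92·5.8738 = 134.6269; share = 0.8362.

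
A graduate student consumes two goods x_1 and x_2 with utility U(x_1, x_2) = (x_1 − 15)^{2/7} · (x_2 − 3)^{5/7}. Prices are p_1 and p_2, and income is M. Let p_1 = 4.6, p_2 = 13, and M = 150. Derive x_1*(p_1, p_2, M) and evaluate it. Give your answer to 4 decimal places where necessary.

x_1* = 17.6087

This is Cobb-Douglas in (x_1−15, x_2−3): tangency gives 2/7·p_2·(x_2−3) = 5/7·p_1·(x_1−15).
After buying the subsistence bundle (15, 3), a share 2/7 of the remaining income goes to x_1: x_1* = 15 + 2/7·(M − 15p_1 − 3p_2)/p_1.
Discretionary income = 150 − 15·4.6 − 3·13 = 42; x_1* = 15 + 2/7·42/4.6 = 17.6087.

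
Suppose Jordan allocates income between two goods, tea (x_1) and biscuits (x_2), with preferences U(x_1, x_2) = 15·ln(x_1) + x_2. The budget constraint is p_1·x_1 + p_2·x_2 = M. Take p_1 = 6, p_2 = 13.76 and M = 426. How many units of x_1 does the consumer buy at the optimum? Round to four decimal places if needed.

x_1* = 34.4

MU_x_1 = 15/x_1, MU_x_2 = 1. Tangency: 15/x_1 = p_1/p_2.
So x_1*(p_1,p_2) = 15·p_2/p_1, independent of income; and x_2* = (M − 15·p_2)/p_2.
At the given prices: x_1* = 15·13.76/6 = 34.4.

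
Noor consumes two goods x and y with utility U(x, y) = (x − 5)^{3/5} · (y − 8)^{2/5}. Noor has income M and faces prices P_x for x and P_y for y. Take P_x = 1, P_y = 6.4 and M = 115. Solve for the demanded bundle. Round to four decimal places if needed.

x* = 40.28, y* = 11.675

MRS = (3/2)·(y−8)/(x−5). Tangency with P_x/P_y gives y−8 = (2/3)·(P_x/P_y)·(x−5).
Substituting into the budget: x* = 5 + 0.6·(M − 5·P_x − 8·P_y)/P_x, and y* = 8 + 0.4·(…)/P_y.
Discretionary income = 115 − 5·1 − 8·6.4 = 58.8; x* = 5 + 0.6·58.8/1 = 40.28; y* = 8 + 0.4·58.8/6.4 = 11.675.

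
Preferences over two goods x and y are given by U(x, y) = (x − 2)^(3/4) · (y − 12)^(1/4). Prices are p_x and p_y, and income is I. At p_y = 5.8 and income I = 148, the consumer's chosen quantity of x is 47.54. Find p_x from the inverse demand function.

MRS = 3·(y−12)/(x−2). Tangency with p_x/p_y gives y−12 = (1/3)·(p_x/p_y)·(x−2).
Substituting into the budget: x* = 2 + 0.75·(I − 2·p_x − 12·p_y)/p_x, and y* = 12 + 0.25·(…)/p_y.
Set x* = 47.54 in the demand function and solve for p_x: p_x = 1.25.

p_x = 1.25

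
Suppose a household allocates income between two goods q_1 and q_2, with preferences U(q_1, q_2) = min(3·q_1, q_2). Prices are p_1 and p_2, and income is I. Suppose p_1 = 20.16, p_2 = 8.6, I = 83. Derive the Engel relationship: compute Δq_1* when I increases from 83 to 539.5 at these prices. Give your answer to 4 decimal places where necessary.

Δq_1* = 9.9326

With perfect complements, no substitution: consume in ratio q_1:q_2 = 1:3.
Budget: p_1·q_1 + p_2·3·q_1 = I, so (p_1 + 3·p_2)·q_1 = I.
Demand: q_1*(p_1,p_2,I) = I/(p_1 + 3·p_2), q_2* = 3·I/(p_1 + 3·p_2).
Here 20.16 + 3·8.6 = 45.96, giving q_1* = 1.8059.
At I' = 539.5: q_1* = 11.7385. Change: 11.7385 − 1.8059 = 9.9326.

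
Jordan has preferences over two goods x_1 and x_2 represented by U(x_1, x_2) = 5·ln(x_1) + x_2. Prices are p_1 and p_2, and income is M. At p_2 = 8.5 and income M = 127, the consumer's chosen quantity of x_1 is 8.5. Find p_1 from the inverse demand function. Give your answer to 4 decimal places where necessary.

Set MRS = p_1/p_2: (5/x_1)/1 = p_1/p_2.
So x_1*(p_1,p_2) = 5·p_2/p_1, independent of income; and x_2* = (M − 5·p_2)/p_2.
Set x_1* = 8.5 in the demand function and solve for p_1: p_1 = 5.

p_1 = 5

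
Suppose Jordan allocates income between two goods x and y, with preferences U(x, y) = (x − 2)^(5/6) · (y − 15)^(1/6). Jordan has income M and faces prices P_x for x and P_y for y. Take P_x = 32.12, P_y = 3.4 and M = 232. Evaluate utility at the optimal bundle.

MRS = 5·(y−15)/(x−2). Tangency with P_x/P_y gives y−15 = (1/5)·(P_x/P_y)·(x−2).
Substituting into the budget: x* = 2 + 5/6·(M − 2·P_x − 15·P_y)/P_x, and y* = 15 + 1/6·(…)/P_y.
Discretionary income = 232 − 2·32.12 − 15·3.4 = 116.76; x* = 2 + 5/6·116.76/32.12 = 5.0293; y* = 15 + 1/6·116.76/3.4 = 20.7235.
Utility at the optimum: U(5.0293, 20.7235) = 3.3682.

V = 3.3682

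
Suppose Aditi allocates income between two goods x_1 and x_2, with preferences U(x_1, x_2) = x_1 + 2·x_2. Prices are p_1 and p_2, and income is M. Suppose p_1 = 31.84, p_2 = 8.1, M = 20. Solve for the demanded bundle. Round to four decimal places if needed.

x_1* = 0, x_2* = 2.4691

Linear utility — the consumer picks whichever good has higher MU/price: 1/31.84 = 0.0314 vs 2/8.1 = 0.2469.
x_2 gives more utility per dollar, so spend all income on x_2: x_2* = M/p_2, x_1* = 0.
Numerically: x_1* = 0, x_2* = 2.4691.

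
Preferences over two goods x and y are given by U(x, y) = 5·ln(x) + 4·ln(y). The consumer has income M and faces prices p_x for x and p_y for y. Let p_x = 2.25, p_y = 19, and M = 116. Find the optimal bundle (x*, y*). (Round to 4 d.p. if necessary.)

The MRS is (5/4)·y/x. Set MRS = p_x/p_y.
Rearranging, p_y·y = (4/5)·p_x·x. Substituting into the budget gives p_x·x·(1 + (4/5)) = M.
Demand: x*(p_x,p_y,M) = 5/9·M/p_x and y* = 4/9·M/p_y.
At p_x=2.25, p_y=19, M=116: x* = 5/9·116/2.25 = 28.642, y* = 2.7135.

x* = 28.642, y* = 2.7135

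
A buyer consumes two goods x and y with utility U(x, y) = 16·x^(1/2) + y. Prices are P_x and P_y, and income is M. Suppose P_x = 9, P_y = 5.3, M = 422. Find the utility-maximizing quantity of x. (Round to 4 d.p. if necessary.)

MU_x = 8/√x, MU_y = 1. Tangency: 8/√x = P_x/P_y.
Solve: √x = 8·P_y/P_x, so x*(P_x,P_y) = (8·P_y/P_x)², and y* = (M − P_x·x*)/P_y.
Plugging in: x* = (8·5.3/9)² = 22.1946.

x* = 22.1946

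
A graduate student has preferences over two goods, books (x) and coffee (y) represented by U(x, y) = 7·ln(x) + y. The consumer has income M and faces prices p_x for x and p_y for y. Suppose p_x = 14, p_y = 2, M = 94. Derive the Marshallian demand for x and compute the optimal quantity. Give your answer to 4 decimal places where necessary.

So x*(p_x,p_y) = 7·p_y/p_x, independent of income; and y* = (M − 7·p_y)/p_y.
At the given prices: x* = 7·2/14 = 1.

x* = 1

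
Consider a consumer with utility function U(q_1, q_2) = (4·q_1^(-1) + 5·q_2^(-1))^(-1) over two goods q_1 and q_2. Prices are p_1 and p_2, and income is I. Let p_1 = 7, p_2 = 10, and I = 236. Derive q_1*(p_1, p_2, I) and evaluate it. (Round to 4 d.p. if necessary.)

q_1* = 14.4306

From the CES first-order condition, (4/5)·(q_2/q_1)^(2) = p_1/p_2.
Solve for the ratio: q_2/q_1 = [(5/4)·p_1/p_2]^(0.5).
Substitute q_2 = (q_2/q_1)·q_1 into the budget: q_1* = I/(p_1 + p_2·(q_2/q_1)).
Numerically q_2/q_1 = 0.935414, so q_1* = 236/(7 + 10·0.935414) = 14.4306.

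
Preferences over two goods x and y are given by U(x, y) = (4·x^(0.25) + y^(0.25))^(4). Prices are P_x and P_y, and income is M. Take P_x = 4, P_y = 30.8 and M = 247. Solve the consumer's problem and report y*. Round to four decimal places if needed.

y* = 0.5923

Substitute y = (y/x)·x into the budget: x* = M/(P_x + P_y·(y/x)).
Numerically y/x = 0.010358, so x* = 247/(4 + 30.8·0.010358) = 57.1889 and y* = 0.010358·57.1889 = 0.5923.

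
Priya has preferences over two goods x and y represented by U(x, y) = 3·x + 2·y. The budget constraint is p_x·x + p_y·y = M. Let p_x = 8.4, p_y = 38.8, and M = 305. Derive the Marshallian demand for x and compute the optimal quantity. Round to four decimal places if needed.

x* = 36.3095

Linear utility — the consumer picks whichever good has higher MU/price: 3/8.4 = 0.3571 vs 2/38.8 = 0.0515.
x gives more utility per dollar, so spend all income on x: x* = M/p_x, y* = 0.
Numerically: x* = 36.3095, y* = 0.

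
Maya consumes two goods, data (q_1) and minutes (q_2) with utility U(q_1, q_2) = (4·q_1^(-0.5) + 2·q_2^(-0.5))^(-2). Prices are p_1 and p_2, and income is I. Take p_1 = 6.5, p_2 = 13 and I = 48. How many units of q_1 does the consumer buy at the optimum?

q_1* = 4.117

From the CES first-order condition, 2·(q_2/q_1)^(1.5) = p_1/p_2.
Hence q_2/q_1 = ((1/2)·p_1/p_2)^(1/(1.5)), i.e. raised to the 2/3 power.
With the ratio pinned down, the budget gives q_1* = I/(p_1 + p_2·(q_2/q_1)) and q_2* = (q_2/q_1)·q_1*.
Numerically q_2/q_1 = 0.39685, so q_1* = 48/(6.5 + 13·0.39685) = 4.117.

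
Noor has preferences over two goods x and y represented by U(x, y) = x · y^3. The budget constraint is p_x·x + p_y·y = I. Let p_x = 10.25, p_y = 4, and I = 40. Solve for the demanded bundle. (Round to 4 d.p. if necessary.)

Demand: x*(p_x,p_y,I) = 0.25·I/p_x and y* = 0.75·I/p_y.
At p_x=10.25, p_y=4, I=40: x* = 0.25·40/10.25 = 0.9756, y* = 7.5.

x* = 0.9756, y* = 7.5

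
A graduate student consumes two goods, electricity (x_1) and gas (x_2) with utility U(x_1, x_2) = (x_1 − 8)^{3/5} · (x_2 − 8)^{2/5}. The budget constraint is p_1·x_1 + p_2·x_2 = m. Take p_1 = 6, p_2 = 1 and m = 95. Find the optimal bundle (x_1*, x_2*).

After buying the subsistence bundle (8, 8), a share 0.6 of the remaining income goes to x_1: x_1* = 8 + 0.6·(m − 8p_1 − 8p_2)/p_1.
Discretionary income = 95 − 8·6 − 8·1 = 39; x_1* = 8 + 0.6·39/6 = 11.9; x_2* = 8 + 0.4·39/1 = 23.6.

x_1* = 11.9, x_2* = 23.6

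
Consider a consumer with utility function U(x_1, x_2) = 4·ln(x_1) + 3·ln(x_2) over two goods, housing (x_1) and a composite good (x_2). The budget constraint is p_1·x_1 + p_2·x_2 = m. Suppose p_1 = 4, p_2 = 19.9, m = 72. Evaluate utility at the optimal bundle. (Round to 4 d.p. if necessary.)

Tangency: MRS = (4/3)·x_2/x_1 = p_1/p_2.
Rearranging, p_2·x_2 = (3/4)·p_1·x_1. Substituting into the budget gives p_1·x_1·(1 + (3/4)) = m.
Demand: x_1*(p_1,p_2,m) = 4/7·m/p_1 and x_2* = 3/7·m/p_2.
At p_1=4, p_2=19.9, m=72: x_1* = 4/7·72/4 = 10.2857, x_2* = 1.5506.
Utility at the optimum: U(10.2857, 1.5506) = 10.639.

V = 10.639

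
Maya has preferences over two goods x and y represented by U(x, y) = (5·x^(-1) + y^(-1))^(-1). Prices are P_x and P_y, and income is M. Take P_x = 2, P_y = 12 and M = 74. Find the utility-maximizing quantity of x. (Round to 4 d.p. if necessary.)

Numerically y/x = 0.182574, so x* = 74/(2 + 12·0.182574) = 17.6573.

x* = 17.6573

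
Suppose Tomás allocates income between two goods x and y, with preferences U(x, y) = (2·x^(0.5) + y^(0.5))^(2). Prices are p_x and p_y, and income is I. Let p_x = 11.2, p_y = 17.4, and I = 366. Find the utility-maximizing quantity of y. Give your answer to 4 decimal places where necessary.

From the CES first-order condition, 2·(y/x)^(0.5) = p_x/p_y.
Hence y/x = ((1/2)·p_x/p_y)^(1/(0.5)), i.e. raised to the 2 power.
Substitute y = (y/x)·x into the budget: x* = I/(p_x + p_y·(y/x)).
Numerically y/x = 0.10358, so x* = 366/(11.2 + 17.4·0.10358) = 28.1489 and y* = 0.10358·28.1489 = 2.9157.

y* = 2.9157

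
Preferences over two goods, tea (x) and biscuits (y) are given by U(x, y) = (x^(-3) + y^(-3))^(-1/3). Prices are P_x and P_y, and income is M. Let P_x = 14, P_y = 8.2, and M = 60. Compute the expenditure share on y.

share on y = 0.401

MRS = MU_x/MU_y = (y/x)^(4). Set equal to P_x/P_y.
Hence y/x = (P_x/P_y)^(1/(4)), i.e. raised to the 0.25 power.
With the ratio pinned down, the budget gives x* = M/(P_x + P_y·(y/x)) and y* = (y/x)·x*.
Numerically y/x = 1.143085, so x* = 60/(14 + 8.2·1.143085) = 2.567 and y* = 1.143085·2.567 = 2.9343.
Expenditure on y: 8.2·2.9343 = 24.0616; share = 0.401.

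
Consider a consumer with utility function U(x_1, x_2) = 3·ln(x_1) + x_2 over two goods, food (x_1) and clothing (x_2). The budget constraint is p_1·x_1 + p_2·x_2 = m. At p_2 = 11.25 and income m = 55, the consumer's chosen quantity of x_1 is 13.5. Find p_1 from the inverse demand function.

MU_x_1 = 3/x_1, MU_x_2 = 1. Tangency: 3/x_1 = p_1/p_2.
So x_1*(p_1,p_2) = 3·p_2/p_1, independent of income; and x_2* = (m − 3·p_2)/p_2.
Set x_1* = 13.5 in the demand function and solve for p_1: p_1 = 2.5.

p_1 = 2.5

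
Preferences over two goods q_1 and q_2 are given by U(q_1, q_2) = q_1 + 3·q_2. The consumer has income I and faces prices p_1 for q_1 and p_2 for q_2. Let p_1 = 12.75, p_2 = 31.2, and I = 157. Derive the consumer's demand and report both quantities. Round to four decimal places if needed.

q_1* = 0, q_2* = 5.0321

Perfect substitutes: compare marginal utility per dollar. 1/p_1 vs 3/p_2 → 0.0784 vs 0.0962.
q_2 gives more utility per dollar, so spend all income on q_2: q_2* = I/p_2, q_1* = 0.
Numerically: q_1* = 0, q_2* = 5.0321.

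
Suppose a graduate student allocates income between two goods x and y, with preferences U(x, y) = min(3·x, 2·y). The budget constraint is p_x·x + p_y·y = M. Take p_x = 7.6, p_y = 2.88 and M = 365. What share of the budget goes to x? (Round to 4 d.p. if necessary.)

With perfect complements, no substitution: consume in ratio x:y = 2:3.
Budget: p_x·x + p_y·(3/2)·x = M, so (2·p_x + 3·p_y)·x = 2·M.
Demand: x*(p_x,p_y,M) = 2·M/(2·p_x + 3·p_y), y* = 3·M/(2·p_x + 3·p_y).
Here 2·7.6 + 3·2.88 = 23.84, giving x* = 30.6208 and y* = 45.9312.
Expenditure on x: 7.6·30.6208 = 232.7181; share = 0.6376.

share on x = 0.6376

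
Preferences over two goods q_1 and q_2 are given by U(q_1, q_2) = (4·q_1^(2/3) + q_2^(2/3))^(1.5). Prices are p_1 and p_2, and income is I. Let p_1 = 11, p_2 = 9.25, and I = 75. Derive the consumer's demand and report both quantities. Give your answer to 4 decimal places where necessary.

MU_q_1 ∝ 4·q_1^(-1/3), MU_q_2 ∝ q_2^(-1/3), so MRS = 4·(q_2/q_1)^(1/3) = p_1/p_2.
Hence q_2/q_1 = ((1/4)·p_1/p_2)^(1/(1/3)), i.e. raised to the 3 power.
Substitute q_2 = (q_2/q_1)·q_1 into the budget: q_1* = I/(p_1 + p_2·(q_2/q_1)).
Numerically q_2/q_1 = 0.026277, so q_1* = 75/(11 + 9.25·0.026277) = 6.6708 and q_2* = 0.026277·6.6708 = 0.1753.

q_1* = 6.6708, q_2* = 0.1753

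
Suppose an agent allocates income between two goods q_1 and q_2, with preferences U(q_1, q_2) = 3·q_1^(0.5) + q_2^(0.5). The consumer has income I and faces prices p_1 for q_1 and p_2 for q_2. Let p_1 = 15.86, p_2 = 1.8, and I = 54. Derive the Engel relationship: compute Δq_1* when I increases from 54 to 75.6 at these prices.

MRS = MU_q_1/MU_q_2 = 3·(q_2/q_1)^(0.5). Set equal to p_1/p_2.
Solve for the ratio: q_2/q_1 = [(1/3)·p_1/p_2]^(2).
Substitute q_2 = (q_2/q_1)·q_1 into the budget: q_1* = I/(p_1 + p_2·(q_2/q_1)).
Numerically q_2/q_1 = 8.626187, so q_1* = 54/(15.86 + 1.8·8.626187) = 1.7205.
At I' = 75.6: q_1* = 2.4086. Change: 2.4086 − 1.7205 = 0.6882.

Δq_1* = 0.6882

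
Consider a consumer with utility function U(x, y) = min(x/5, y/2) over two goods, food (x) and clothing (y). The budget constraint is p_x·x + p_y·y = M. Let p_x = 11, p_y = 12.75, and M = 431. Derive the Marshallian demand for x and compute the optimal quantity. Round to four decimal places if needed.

Leontief preferences: the optimum is at the kink where x/5 = y/2, i.e. y = (2/5)·x.
Budget: p_x·x + p_y·(2/5)·x = M, so (5·p_x + 2·p_y)·x = 5·M.
Demand: x*(p_x,p_y,M) = 5·M/(5·p_x + 2·p_y), y* = 2·M/(5·p_x + 2·p_y).
Here 5·11 + 2·12.75 = 80.5, giving x* = 26.7702.

x* = 26.7702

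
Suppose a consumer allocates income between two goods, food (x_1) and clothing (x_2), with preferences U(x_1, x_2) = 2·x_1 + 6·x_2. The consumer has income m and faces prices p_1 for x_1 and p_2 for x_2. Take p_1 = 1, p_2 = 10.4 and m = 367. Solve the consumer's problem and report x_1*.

x_1* = 367

Perfect substitutes: compare marginal utility per dollar. 2/p_1 vs 6/p_2 → 2 vs 0.5769.
x_1 gives more utility per dollar, so spend all income on x_1: x_1* = m/p_1, x_2* = 0.
Numerically: x_1* = 367, x_2* = 0.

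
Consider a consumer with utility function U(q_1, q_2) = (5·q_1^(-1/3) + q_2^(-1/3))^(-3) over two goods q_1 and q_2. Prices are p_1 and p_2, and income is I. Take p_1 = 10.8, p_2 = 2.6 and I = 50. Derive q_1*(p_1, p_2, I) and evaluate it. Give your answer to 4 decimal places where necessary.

From the CES first-order condition, 5·(q_2/q_1)^(4/3) = p_1/p_2.
Hence q_2/q_1 = ((1/5)·p_1/p_2)^(1/(4/3)), i.e. raised to the 0.75 power.
With the ratio pinned down, the budget gives q_1* = I/(p_1 + p_2·(q_2/q_1)) and q_2* = (q_2/q_1)·q_1*.
Numerically q_2/q_1 = 0.870182, so q_1* = 50/(10.8 + 2.6·0.870182) = 3.8278.

q_1* = 3.8278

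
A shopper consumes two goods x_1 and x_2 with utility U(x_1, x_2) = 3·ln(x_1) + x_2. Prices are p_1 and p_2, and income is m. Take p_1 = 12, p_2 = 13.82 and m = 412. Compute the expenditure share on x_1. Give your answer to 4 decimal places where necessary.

At the given prices: x_1* = 3·13.82/12 = 3.455, and x_2* = 26.8119.
Expenditure on x_1: 12·3.455 = 41.46; share = 0.1006.

share on x_1 = 0.1006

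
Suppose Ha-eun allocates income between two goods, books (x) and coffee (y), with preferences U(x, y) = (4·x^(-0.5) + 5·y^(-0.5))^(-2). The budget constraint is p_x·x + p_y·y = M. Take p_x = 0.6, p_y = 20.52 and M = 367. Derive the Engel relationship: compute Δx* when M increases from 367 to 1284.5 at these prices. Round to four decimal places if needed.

MU_x ∝ 4·x^(-1.5), MU_y ∝ 5·y^(-1.5), so MRS = (4/5)·(y/x)^(1.5) = p_x/p_y.
Solve for the ratio: y/x = [(5/4)·p_x/p_y]^(2/3).
Substitute y = (y/x)·x into the budget: x* = M/(p_x + p_y·(y/x)).
Numerically y/x = 0.110134, so x* = 367/(0.6 + 20.52·0.110134) = 128.3237.
At M' = 1284.5: x* = 449.1328. Change: 449.1328 − 128.3237 = 320.8091.

Δx* = 320.8091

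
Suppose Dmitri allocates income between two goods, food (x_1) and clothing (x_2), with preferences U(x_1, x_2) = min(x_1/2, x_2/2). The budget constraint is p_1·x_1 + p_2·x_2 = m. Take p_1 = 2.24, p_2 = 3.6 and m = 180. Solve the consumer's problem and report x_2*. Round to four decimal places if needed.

x_2* = 30.8219

Leontief preferences: the optimum is at the kink where x_1/2 = x_2/2, i.e. x_2 = x_1.
Budget: p_1·x_1 + p_2·x_1 = m, so (2·p_1 + 2·p_2)·x_1 = 2·m.
Demand: x_1*(p_1,p_2,m) = 2·m/(2·p_1 + 2·p_2), x_2* = 2·m/(2·p_1 + 2·p_2).
Here 2·2.24 + 2·3.6 = 11.68, giving x_2* = 30.8219.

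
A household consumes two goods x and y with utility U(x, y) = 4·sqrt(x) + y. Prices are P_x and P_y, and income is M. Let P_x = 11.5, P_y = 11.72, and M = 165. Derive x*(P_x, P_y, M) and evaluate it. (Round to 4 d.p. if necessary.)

MU_x = 2/√x, MU_y = 1. Tangency: 2/√x = P_x/P_y.
Thus x* = (2·P_y/P_x)² — independent of M — with the rest of income spent on y.
Plugging in: x* = (2·11.72/11.5)² = 4.1545.

x* = 4.1545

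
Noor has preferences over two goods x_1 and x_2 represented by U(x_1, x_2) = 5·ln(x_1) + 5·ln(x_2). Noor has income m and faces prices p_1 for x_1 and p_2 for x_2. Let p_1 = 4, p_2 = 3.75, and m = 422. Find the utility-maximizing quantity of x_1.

x_1* = 52.75

At p_1=4, p_2=3.75, m=422: x_1* = 0.5·422/4 = 52.75.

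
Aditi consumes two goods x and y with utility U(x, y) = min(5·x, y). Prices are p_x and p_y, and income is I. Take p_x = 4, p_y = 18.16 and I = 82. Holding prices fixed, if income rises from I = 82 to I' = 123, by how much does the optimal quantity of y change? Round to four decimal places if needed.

With perfect complements, no substitution: consume in ratio x:y = 1:5.
Budget: p_x·x + p_y·5·x = I, so (p_x + 5·p_y)·x = I.
Demand: x*(p_x,p_y,I) = I/(p_x + 5·p_y), y* = 5·I/(p_x + 5·p_y).
Here 4 + 5·18.16 = 94.8, giving y* = 4.3249.
At I' = 123: y* = 6.4873. Change: 6.4873 − 4.3249 = 2.1624.

Δy* = 2.1624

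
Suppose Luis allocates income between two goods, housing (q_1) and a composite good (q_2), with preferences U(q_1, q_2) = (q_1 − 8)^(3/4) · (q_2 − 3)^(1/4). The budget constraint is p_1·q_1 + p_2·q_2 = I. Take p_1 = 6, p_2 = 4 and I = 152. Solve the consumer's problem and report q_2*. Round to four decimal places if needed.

q_2* = 8.75

Discretionary income = 152 − 8·6 − 3·4 = 92; q_2* = 3 + 0.25·92/4 = 8.75.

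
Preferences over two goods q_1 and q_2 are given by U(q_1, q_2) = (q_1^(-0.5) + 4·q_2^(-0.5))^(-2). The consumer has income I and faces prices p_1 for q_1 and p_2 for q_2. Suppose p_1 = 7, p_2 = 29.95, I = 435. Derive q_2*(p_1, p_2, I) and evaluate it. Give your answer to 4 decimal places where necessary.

q_2* = 11.6712

MRS = MU_q_1/MU_q_2 = (1/4)·(q_2/q_1)^(1.5). Set equal to p_1/p_2.
Hence q_2/q_1 = (4·p_1/p_2)^(1/(1.5)), i.e. raised to the 2/3 power.
Substitute q_2 = (q_2/q_1)·q_1 into the budget: q_1* = I/(p_1 + p_2·(q_2/q_1)).
Numerically q_2/q_1 = 0.956109, so q_1* = 435/(7 + 29.95·0.956109) = 12.2069 and q_2* = 0.956109·12.2069 = 11.6712.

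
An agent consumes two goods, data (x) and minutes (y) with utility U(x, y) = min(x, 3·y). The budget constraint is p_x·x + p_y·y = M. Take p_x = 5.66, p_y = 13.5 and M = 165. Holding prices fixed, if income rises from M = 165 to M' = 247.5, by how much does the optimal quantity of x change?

Δx* = 8.1201

With perfect complements, no substitution: consume in ratio x:y = 3:1.
Budget: p_x·x + p_y·(1/3)·x = M, so (3·p_x + p_y)·x = 3·M.
Demand: x*(p_x,p_y,M) = 3·M/(3·p_x + p_y), y* = M/(3·p_x + p_y).
Here 3·5.66 + 13.5 = 30.48, giving x* = 16.2402.
At M' = 247.5: x* = 24.3602. Change: 24.3602 − 16.2402 = 8.1201.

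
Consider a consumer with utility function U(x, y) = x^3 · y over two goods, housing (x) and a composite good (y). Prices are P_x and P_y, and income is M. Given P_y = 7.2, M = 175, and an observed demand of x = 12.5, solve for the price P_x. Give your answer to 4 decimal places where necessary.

Tangency: MRS = 3·y/x = P_x/P_y.
So 3·P_y·y = P_x·x; combined with the budget, a share 0.75 of income goes to x.
Demand: x*(P_x,P_y,M) = 0.75·M/P_x and y* = 0.25·M/P_y.
Set x* = 12.5 in the demand function and solve for P_x: P_x = 10.5.

P_x = 10.5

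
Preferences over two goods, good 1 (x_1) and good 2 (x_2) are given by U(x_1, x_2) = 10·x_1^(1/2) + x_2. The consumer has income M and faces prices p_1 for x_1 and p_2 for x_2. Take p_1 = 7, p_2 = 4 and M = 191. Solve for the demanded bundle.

Utility is quasi-linear in x_2; the FOC for x_1 is 5/√x_1 = p_1/p_2.
Thus x_1* = (5·p_2/p_1)² — independent of M — with the rest of income spent on x_2.
Plugging in: x_1* = (5·4/7)² = 8.1633, x_2* = 33.4643.

x_1* = 8.1633, x_2* = 33.4643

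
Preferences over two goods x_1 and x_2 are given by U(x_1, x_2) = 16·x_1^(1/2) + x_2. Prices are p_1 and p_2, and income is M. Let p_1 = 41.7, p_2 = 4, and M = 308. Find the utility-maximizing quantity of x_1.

Set MRS = p_1/p_2: 8·x_1^(−1/2) = p_1/p_2.
Thus x_1* = (8·p_2/p_1)² — independent of M — with the rest of income spent on x_2.
Plugging in: x_1* = (8·4/41.7)² = 0.5889.

x_1* = 0.5889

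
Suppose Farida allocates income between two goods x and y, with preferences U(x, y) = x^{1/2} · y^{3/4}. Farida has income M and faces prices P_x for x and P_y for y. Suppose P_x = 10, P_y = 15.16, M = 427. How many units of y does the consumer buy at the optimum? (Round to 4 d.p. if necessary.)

y* = 16.8997

The MRS is (2/3)·y/x. Set MRS = P_x/P_y.
Rearranging, P_y·y = (3/2)·P_x·x. Substituting into the budget gives P_x·x·(1 + (3/2)) = M.
Demand: x*(P_x,P_y,M) = 0.4·M/P_x and y* = 0.6·M/P_y.
At P_x=10, P_y=15.16, M=427: y* = 0.6·427/15.16 = 16.8997.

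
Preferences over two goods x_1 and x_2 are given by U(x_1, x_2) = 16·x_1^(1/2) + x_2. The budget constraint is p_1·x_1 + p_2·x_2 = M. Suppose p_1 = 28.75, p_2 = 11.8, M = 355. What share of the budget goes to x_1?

share on x_1 = 0.8731

Thus x_1* = (8·p_2/p_1)² — independent of M — with the rest of income spent on x_2.
Plugging in: x_1* = (8·11.8/28.75)² = 10.7812, x_2* = 3.8169.
Expenditure on x_1: 28.75·10.7812 = 309.9603; share = 0.8731.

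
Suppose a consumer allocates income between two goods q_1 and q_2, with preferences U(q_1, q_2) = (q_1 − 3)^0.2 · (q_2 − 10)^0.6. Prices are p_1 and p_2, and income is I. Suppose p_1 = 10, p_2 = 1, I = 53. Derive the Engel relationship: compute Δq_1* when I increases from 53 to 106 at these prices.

Δq_1* = 1.325

MRS = (1/3)·(q_2−10)/(q_1−3). Tangency with p_1/p_2 gives q_2−10 = 3·(p_1/p_2)·(q_1−3).
Substituting into the budget: q_1* = 3 + 0.25·(I − 3·p_1 − 10·p_2)/p_1, and q_2* = 10 + 0.75·(…)/p_2.
Discretionary income = 53 − 3·10 − 10·1 = 13; q_1* = 3 + 0.25·13/10 = 3.325.
At I' = 106: q_1* = 4.65. Change: 4.65 − 3.325 = 1.325.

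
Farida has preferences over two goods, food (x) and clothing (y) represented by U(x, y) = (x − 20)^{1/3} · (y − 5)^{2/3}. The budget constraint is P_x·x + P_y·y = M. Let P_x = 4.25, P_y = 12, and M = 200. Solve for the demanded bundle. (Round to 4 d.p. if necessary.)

x* = 24.3137, y* = 8.0556

This is Cobb-Douglas in (x−20, y−5): tangency gives 1/3·P_y·(y−5) = 2/3·P_x·(x−20).
After buying the subsistence bundle (20, 5), a share 1/3 of the remaining income goes to x: x* = 20 + 1/3·(M − 20P_x − 5P_y)/P_x.
Discretionary income = 200 − 20·4.25 − 5·12 = 55; x* = 20 + 1/3·55/4.25 = 24.3137; y* = 5 + 2/3·55/12 = 8.0556.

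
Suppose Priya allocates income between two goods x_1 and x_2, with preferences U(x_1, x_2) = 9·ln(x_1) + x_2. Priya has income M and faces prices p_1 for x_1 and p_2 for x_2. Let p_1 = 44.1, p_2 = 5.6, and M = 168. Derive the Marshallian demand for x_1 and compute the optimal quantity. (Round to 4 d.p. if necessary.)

x_1* = 1.1429

Set MRS = p_1/p_2: (9/x_1)/1 = p_1/p_2.
So x_1*(p_1,p_2) = 9·p_2/p_1, independent of income; and x_2* = (M − 9·p_2)/p_2.
At the given prices: x_1* = 9·5.6/44.1 = 1.1429.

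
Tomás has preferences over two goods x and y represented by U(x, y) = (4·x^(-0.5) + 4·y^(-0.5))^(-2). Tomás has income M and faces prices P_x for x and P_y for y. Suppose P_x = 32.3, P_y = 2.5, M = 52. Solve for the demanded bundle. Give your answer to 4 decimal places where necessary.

x* = 1.1288, y* = 6.2154

From the CES first-order condition, (y/x)^(1.5) = P_x/P_y.
Hence y/x = (P_x/P_y)^(1/(1.5)), i.e. raised to the 2/3 power.
Substitute y = (y/x)·x into the budget: x* = M/(P_x + P_y·(y/x)).
Numerically y/x = 5.506069, so x* = 52/(32.3 + 2.5·5.506069) = 1.1288 and y* = 5.506069·1.1288 = 6.2154.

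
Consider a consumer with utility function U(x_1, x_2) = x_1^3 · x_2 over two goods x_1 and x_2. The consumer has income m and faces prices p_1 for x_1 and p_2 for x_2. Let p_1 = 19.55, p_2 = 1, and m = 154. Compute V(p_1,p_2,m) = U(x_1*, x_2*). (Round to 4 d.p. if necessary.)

The MRS is 3·x_2/x_1. Set MRS = p_1/p_2.
So 3·p_2·x_2 = p_1·x_1; combined with the budget, a share 0.75 of income goes to x_1.
Demand: x_1*(p_1,p_2,m) = 0.75·m/p_1 and x_2* = 0.25·m/p_2.
At p_1=19.55, p_2=1, m=154: x_1* = 0.75·154/19.55 = 5.9079, x_2* = 38.5.
Utility at the optimum: U(5.9079, 38.5) = 7939.0109.

V = 7939.0109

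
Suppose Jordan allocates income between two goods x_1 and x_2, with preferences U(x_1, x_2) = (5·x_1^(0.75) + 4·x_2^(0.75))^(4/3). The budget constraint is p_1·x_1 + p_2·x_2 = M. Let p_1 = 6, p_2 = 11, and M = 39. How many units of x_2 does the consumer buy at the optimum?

x_2* = 0.221

MU_x_1 ∝ 5·x_1^(-0.25), MU_x_2 ∝ 4·x_2^(-0.25), so MRS = (5/4)·(x_2/x_1)^(0.25) = p_1/p_2.
Hence x_2/x_1 = ((4/5)·p_1/p_2)^(1/(0.25)), i.e. raised to the 4 power.
Substitute x_2 = (x_2/x_1)·x_1 into the budget: x_1* = M/(p_1 + p_2·(x_2/x_1)).
Numerically x_2/x_1 = 0.036257, so x_1* = 39/(6 + 11·0.036257) = 6.0949 and x_2* = 0.036257·6.0949 = 0.221.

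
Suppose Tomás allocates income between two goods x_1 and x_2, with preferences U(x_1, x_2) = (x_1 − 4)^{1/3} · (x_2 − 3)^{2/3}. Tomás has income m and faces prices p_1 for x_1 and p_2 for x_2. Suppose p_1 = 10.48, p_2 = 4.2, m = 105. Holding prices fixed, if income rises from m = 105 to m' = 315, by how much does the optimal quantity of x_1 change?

Δx_1* = 6.6794

MRS = (1/2)·(x_2−3)/(x_1−4). Tangency with p_1/p_2 gives x_2−3 = 2·(p_1/p_2)·(x_1−4).
Substituting into the budget: x_1* = 4 + 1/3·(m − 4·p_1 − 3·p_2)/p_1, and x_2* = 3 + 2/3·(…)/p_2.
Discretionary income = 105 − 4·10.48 − 3·4.2 = 50.48; x_1* = 4 + 1/3·50.48/10.48 = 5.6056.
At m' = 315: x_1* = 12.285. Change: 12.285 − 5.6056 = 6.6794.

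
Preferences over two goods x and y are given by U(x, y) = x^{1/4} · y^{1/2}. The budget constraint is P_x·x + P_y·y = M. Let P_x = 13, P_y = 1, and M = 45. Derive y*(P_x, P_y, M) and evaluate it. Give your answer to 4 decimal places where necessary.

y* = 30

The MRS is (1/2)·y/x. Set MRS = P_x/P_y.
So 0.25·P_y·y = 0.5·P_x·x; combined with the budget, a share 1/3 of income goes to x.
Demand: x*(P_x,P_y,M) = 1/3·M/P_x and y* = 2/3·M/P_y.
At P_x=13, P_y=1, M=45: y* = 2/3·45/1 = 30.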